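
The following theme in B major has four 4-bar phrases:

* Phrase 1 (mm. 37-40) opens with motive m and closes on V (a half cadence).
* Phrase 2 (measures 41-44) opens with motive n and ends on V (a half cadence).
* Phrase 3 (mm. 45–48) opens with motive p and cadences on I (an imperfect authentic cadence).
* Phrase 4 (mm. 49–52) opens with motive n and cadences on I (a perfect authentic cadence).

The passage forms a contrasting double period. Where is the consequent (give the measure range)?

In a double period the four phrases pair into a large antecedent (phrases 1–2, ending half cadence) and a large consequent (phrases 3–4, ending perfect authentic cadence). The consequent spans bars 45-52.

measures 45–52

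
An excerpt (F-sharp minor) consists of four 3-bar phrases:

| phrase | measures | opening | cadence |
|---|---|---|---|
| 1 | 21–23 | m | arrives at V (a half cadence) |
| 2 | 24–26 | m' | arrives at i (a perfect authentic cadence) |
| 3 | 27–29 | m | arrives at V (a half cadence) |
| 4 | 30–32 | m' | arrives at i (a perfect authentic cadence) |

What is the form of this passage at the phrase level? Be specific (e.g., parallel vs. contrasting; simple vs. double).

repeated period

The cadence pattern HC–PAC–HC–PAC is weak–strong twice, and phrases 3–4 restate phrases 1–2: a period heard twice, not a double period (which would end weakly at phrase 2).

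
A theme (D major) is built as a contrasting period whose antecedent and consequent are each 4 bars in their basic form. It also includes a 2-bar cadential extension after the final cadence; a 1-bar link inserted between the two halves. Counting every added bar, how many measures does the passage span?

11 measures

Basic contrasting period: 4 + 4 = 8 bars.
8 (basic form) + 2 (cadential extension) + 1 (link) = 11.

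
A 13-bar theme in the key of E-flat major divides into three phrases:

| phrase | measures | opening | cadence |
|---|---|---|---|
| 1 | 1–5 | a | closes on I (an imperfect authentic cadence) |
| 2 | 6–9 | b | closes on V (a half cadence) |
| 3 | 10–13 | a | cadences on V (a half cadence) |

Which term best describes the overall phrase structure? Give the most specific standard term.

The final phrase closes with a half cadence, which is not stronger than the preceding half cadence; the 3 phrases lack an overall antecedent–consequent design and so form a phrase group.

phrase group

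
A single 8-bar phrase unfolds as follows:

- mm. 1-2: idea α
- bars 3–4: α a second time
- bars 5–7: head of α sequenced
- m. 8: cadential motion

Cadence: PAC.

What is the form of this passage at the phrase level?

sentence

Basic idea (bars 1–2) + its repetition (measures 3-4) form the presentation; fragmentation and cadence (mm. 5–8) form the continuation — the 8-bar whole is a sentence.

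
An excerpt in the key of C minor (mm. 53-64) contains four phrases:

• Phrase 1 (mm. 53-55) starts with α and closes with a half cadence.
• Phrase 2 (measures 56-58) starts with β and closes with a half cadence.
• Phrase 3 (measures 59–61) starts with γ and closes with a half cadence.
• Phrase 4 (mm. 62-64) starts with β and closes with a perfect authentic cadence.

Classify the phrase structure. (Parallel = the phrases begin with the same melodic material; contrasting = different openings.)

contrasting double period

Four phrases in two halves: the first half (mm. 53–58) ends with a half cadence, the second (mm. 59–64) with a perfect authentic cadence — a large antecedent–consequent pair, i.e. a double period.
Phrase 3 begins with different material from phrase 1, making it contrasting.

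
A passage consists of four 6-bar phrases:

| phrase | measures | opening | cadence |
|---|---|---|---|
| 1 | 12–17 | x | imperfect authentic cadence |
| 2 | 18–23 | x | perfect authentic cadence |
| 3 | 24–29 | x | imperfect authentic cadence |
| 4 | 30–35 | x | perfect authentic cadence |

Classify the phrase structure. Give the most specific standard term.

repeated period

The cadence pattern IAC–PAC–IAC–PAC is weak–strong twice, and phrases 3–4 restate phrases 1–2: a period heard twice, not a double period (which would end weakly at phrase 2).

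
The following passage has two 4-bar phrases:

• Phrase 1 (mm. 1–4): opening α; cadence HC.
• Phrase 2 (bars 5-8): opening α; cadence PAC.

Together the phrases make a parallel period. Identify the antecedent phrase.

phrase 1

The phrase ending with the weaker cadence (half cadence) is the antecedent; the one ending more conclusively (perfect authentic cadence) is the consequent. The antecedent is phrase 1.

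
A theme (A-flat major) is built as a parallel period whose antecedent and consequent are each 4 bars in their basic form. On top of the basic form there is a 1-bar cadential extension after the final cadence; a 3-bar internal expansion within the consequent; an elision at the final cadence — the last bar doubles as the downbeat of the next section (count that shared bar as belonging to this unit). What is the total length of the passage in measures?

12 measures

Basic parallel period: 4 + 4 = 8 bars.
8 (basic form) + 1 (cadential extension) + 3 (internal expansion) = 12.
The elision shares a bar with the next section but does not change this unit's count.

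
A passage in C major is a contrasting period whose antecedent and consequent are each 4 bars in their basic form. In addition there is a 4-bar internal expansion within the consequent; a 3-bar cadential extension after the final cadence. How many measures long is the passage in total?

15 measures

Basic contrasting period: 4 + 4 = 8 bars.
8 (basic form) + 4 (internal expansion) + 3 (cadential extension) = 15.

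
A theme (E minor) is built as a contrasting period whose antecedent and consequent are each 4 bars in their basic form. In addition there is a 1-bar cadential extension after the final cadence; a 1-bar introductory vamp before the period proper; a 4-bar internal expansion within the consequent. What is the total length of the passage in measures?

Basic contrasting period: 4 + 4 = 8 bars.
8 (basic form) + 1 (cadential extension) + 1 (introduction) + 4 (internal expansion) = 14.

14 measures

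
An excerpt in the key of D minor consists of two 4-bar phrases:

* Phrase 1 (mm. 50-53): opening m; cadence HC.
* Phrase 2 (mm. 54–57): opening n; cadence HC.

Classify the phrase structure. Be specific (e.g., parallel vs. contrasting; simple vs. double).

The second phrase closes with a half cadence, which is not stronger than the first phrase's half cadence; without a weak→strong cadential pair there is no antecedent–consequent relationship, so this is a phrase group rather than a period.

phrase group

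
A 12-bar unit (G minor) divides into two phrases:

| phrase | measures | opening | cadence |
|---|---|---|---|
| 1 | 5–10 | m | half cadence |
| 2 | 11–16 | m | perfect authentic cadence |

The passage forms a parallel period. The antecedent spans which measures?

The antecedent is the phrase ending with the weaker cadence (half cadence, phrase 1) and the consequent the one ending more conclusively (perfect authentic cadence, phrase 2); the antecedent is bars 5-10.

measures 5–10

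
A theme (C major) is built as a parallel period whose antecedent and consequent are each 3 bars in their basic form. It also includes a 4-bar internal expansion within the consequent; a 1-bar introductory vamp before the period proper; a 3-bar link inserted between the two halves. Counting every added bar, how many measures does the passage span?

14 measures

Basic parallel period: 3 + 3 = 6 bars.
6 (basic form) + 4 (internal expansion) + 1 (introduction) + 3 (link) = 14.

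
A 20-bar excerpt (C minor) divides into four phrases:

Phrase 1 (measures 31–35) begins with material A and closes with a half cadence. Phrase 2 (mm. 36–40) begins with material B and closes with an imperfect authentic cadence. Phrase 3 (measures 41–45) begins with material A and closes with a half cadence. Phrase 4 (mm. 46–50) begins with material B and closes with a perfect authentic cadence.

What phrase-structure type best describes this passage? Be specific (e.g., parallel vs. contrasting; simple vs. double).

Four phrases in two halves: the first half (mm. 31–40) ends with an imperfect authentic cadence, the second (measures 41-50) with a perfect authentic cadence — a large antecedent–consequent pair, i.e. a double period.
Phrase 3 begins with the same material as phrase 1, making it parallel.

parallel double period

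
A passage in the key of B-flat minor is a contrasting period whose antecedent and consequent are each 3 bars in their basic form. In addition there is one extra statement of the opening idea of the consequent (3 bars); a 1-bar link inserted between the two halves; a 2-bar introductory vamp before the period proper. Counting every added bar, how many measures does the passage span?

Basic contrasting period: 3 + 3 = 6 bars.
6 (basic form) + 3 (extra statement) + 1 (link) + 2 (introduction) = 12.

12 measures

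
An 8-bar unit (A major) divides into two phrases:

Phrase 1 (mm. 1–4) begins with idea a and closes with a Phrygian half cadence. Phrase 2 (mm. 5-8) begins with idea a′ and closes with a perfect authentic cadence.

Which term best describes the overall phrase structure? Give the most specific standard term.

parallel period

Phrase 1 ends with a Phrygian half cadence (weaker) and phrase 2 with a perfect authentic cadence (stronger): antecedent + consequent = a period.
The two phrases open with the same material (a / a′), so the period is parallel.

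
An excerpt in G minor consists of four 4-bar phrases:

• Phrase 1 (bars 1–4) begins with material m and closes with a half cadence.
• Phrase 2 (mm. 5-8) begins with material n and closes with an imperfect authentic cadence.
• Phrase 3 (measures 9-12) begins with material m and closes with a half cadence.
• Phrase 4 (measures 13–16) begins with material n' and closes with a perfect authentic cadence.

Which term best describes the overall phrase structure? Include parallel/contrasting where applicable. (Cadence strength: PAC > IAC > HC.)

Four phrases in two halves: the first half (mm. 1-8) ends with an imperfect authentic cadence, the second (mm. 9–16) with a perfect authentic cadence — a large antecedent–consequent pair, i.e. a double period.
Phrase 3 begins with the same material as phrase 1, making it parallel.

parallel double period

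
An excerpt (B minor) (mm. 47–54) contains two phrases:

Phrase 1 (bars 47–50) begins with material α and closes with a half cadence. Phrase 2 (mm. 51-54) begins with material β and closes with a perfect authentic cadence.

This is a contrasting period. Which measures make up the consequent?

measures 51–54

The phrase ending with the weaker cadence (half cadence) is the antecedent; the one ending more conclusively (perfect authentic cadence) is the consequent. The consequent is measures 51–54.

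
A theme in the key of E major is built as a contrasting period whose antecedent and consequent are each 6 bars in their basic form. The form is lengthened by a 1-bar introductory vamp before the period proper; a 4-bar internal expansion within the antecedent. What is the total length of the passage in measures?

Basic contrasting period: 6 + 6 = 12 bars.
12 (basic form) + 1 (introduction) + 4 (internal expansion) = 17.

17 measures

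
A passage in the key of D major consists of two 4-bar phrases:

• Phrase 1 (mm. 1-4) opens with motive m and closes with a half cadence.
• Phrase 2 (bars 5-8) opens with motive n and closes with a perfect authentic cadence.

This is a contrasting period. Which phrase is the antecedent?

The phrase ending with the weaker cadence (half cadence) is the antecedent; the one ending more conclusively (perfect authentic cadence) is the consequent. The antecedent is phrase 1.

phrase 1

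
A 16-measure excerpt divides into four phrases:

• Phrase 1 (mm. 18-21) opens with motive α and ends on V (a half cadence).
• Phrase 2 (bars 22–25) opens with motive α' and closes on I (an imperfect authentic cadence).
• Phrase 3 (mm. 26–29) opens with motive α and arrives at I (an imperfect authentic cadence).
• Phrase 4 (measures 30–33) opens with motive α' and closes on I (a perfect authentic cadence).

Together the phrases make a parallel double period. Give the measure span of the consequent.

In a double period the first pair of phrases (ending imperfect authentic cadence) is the large antecedent and the second pair (ending perfect authentic cadence) is the large consequent; the consequent is measures 26–33.

measures 26–33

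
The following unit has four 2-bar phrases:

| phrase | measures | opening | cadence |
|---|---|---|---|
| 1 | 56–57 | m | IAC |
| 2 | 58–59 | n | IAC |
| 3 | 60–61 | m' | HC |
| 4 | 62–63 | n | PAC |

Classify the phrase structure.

parallel double period

Four phrases in two halves: the first half (bars 56–59) ends with an imperfect authentic cadence, the second (mm. 60–63) with a perfect authentic cadence — a large antecedent–consequent pair, i.e. a double period.
Phrase 3 begins with the same material as phrase 1, making it parallel.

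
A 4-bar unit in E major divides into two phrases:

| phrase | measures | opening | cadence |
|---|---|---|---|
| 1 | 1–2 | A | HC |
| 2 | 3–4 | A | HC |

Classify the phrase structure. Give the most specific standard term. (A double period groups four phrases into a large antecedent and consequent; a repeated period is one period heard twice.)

repeated phrase

Both phrases have the same opening (A) and the same cadence (half cadence): the second is a restatement, not a consequent, so this is a repeated phrase rather than a period.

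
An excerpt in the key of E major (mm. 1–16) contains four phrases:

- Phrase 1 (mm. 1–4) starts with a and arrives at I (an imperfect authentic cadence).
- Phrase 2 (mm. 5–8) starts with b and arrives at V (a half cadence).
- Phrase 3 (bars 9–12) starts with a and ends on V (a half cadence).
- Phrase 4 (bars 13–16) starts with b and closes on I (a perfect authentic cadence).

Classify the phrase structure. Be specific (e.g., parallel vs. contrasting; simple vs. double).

Four phrases in two halves: the first half (bars 1–8) ends with a half cadence, the second (measures 9–16) with a perfect authentic cadence — a large antecedent–consequent pair, i.e. a double period.
Phrase 3 begins with the same material as phrase 1, making it parallel.

parallel double period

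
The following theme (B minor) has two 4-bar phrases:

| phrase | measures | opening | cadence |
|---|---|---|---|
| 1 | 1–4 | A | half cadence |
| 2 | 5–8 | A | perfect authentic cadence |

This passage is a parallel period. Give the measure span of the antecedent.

The antecedent is the phrase ending with the weaker cadence (half cadence, phrase 1) and the consequent the one ending more conclusively (perfect authentic cadence, phrase 2); the antecedent is bars 1-4.

measures 1–4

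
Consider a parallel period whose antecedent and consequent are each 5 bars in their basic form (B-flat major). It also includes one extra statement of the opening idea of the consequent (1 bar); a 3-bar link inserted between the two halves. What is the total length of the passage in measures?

14 measures

Basic parallel period: 5 + 5 = 10 bars.
10 (basic form) + 1 (extra statement) + 3 (link) = 14.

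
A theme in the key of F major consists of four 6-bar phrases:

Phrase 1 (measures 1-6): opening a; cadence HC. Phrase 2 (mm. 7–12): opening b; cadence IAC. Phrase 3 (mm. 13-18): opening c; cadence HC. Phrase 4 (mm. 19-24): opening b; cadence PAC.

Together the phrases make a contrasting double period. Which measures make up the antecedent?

measures 1–12

In a double period the first pair of phrases (ending imperfect authentic cadence) is the large antecedent and the second pair (ending perfect authentic cadence) is the large consequent; the antecedent is measures 1–12.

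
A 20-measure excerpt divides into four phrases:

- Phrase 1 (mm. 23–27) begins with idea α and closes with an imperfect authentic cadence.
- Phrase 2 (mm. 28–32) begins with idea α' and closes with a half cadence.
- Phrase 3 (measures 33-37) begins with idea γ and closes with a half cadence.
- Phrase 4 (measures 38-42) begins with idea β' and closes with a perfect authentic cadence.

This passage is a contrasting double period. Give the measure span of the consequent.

In a double period the four phrases pair into a large antecedent (phrases 1–2, ending half cadence) and a large consequent (phrases 3–4, ending perfect authentic cadence). The consequent spans mm. 33–42.

measures 33–42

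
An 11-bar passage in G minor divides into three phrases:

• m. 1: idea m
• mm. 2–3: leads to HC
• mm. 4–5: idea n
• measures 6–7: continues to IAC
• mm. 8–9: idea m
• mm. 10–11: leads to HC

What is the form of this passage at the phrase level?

phrase group

The final phrase closes with a half cadence, which is not stronger than the preceding imperfect authentic cadence; the 3 phrases lack an overall antecedent–consequent design and so form a phrase group.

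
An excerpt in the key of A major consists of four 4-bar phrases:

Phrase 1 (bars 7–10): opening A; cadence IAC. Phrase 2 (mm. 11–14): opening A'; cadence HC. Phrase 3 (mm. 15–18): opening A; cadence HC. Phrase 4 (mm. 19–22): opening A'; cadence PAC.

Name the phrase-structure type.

parallel double period

Four phrases in two halves: the first half (measures 7–14) ends with a half cadence, the second (mm. 15–22) with a perfect authentic cadence — a large antecedent–consequent pair, i.e. a double period.
Phrase 3 begins with the same material as phrase 1, making it parallel.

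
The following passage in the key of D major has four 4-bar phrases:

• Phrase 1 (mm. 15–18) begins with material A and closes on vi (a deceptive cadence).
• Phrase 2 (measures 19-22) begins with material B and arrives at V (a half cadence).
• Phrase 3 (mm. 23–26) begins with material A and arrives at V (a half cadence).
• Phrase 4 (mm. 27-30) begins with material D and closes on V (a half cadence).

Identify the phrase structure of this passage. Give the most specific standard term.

phrase group

Phrase 4 ends with a half cadence, no stronger than phrase 2's half cadence, so the four phrases do not form a double period; nor do phrases 3–4 duplicate 1–2, so it is not a repeated period. With no phrase reaching a conclusive cadence, the passage is a phrase group.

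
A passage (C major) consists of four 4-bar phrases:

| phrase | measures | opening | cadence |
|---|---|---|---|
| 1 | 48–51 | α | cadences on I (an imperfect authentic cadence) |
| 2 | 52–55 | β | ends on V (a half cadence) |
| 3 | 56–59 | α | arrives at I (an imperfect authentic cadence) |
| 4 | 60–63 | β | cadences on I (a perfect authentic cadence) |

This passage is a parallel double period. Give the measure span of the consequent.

In a double period the four phrases pair into a large antecedent (phrases 1–2, ending half cadence) and a large consequent (phrases 3–4, ending perfect authentic cadence). The consequent spans measures 56–63.

measures 56–63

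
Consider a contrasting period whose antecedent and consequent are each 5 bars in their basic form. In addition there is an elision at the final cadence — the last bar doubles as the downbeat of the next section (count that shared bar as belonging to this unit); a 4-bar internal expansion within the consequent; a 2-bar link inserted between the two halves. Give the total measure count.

Basic contrasting period: 5 + 5 = 10 bars.
10 (basic form) + 4 (internal expansion) + 2 (link) = 16.
The elision shares a bar with the next section but does not change this unit's count.

16 measures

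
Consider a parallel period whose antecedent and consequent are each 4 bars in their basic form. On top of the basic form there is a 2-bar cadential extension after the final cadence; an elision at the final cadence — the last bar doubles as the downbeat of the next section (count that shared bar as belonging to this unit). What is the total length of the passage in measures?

10 measures

Basic parallel period: 4 + 4 = 8 bars.
8 (basic form) + 2 (cadential extension) = 10.
The elision shares a bar with the next section but does not change this unit's count.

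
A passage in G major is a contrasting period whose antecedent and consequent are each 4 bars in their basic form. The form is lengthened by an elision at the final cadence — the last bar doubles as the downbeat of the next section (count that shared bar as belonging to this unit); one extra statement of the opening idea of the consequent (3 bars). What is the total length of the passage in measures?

11 measures

Basic contrasting period: 4 + 4 = 8 bars.
8 (basic form) + 3 (extra statement) = 11.
The elision shares a bar with the next section but does not change this unit's count.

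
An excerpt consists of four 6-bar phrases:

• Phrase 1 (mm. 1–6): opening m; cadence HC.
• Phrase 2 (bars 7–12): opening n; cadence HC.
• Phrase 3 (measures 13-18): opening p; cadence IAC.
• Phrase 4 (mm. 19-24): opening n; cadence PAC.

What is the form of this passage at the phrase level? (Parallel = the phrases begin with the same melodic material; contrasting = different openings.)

Four phrases in two halves: the first half (mm. 1–12) ends with a half cadence, the second (measures 13–24) with a perfect authentic cadence — a large antecedent–consequent pair, i.e. a double period.
Phrase 3 begins with different material from phrase 1, making it contrasting.

contrasting double period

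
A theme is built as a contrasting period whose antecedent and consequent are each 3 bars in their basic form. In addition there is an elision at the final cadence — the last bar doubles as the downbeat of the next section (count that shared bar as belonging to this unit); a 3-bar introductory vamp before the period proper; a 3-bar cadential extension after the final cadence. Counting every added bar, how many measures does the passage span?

Basic contrasting period: 3 + 3 = 6 bars.
6 (basic form) + 3 (introduction) + 3 (cadential extension) = 12.
The elision shares a bar with the next section but does not change this unit's count.

12 measures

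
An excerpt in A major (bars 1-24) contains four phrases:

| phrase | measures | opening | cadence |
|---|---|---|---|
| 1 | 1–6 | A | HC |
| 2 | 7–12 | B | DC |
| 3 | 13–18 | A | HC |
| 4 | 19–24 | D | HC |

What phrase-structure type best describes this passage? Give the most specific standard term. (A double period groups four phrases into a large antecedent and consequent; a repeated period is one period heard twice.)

phrase group

Phrase 4 ends with a half cadence, no stronger than phrase 2's deceptive cadence, so the four phrases do not form a double period; nor do phrases 3–4 duplicate 1–2, so it is not a repeated period. With no phrase reaching a conclusive cadence, the passage is a phrase group.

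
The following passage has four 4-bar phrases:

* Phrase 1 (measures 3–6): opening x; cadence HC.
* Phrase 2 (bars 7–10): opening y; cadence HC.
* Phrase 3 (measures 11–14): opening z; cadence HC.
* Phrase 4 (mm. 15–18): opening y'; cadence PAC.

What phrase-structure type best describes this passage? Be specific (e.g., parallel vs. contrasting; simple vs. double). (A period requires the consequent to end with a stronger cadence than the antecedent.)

contrasting double period

Four phrases in two halves: the first half (mm. 3–10) ends with a half cadence, the second (mm. 11–18) with a perfect authentic cadence — a large antecedent–consequent pair, i.e. a double period.
Phrase 3 begins with different material from phrase 1, making it contrasting.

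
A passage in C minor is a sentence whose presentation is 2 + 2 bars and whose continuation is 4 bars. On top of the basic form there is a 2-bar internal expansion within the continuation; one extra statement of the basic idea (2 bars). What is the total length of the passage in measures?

12 measures

Basic sentence: 2 + 2 + 4 = 8 bars.
8 (basic form) + 2 (internal expansion) + 2 (extra statement) = 12.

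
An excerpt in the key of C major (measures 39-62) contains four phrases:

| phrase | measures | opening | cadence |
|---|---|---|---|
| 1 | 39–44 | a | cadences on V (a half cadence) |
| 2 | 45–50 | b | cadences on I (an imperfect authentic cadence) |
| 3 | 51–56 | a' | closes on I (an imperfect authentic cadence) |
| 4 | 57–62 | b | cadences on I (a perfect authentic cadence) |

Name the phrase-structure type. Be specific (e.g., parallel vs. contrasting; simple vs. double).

parallel double period

Four phrases in two halves: the first half (measures 39–50) ends with an imperfect authentic cadence, the second (bars 51–62) with a perfect authentic cadence — a large antecedent–consequent pair, i.e. a double period.
Phrase 3 begins with the same material as phrase 1, making it parallel.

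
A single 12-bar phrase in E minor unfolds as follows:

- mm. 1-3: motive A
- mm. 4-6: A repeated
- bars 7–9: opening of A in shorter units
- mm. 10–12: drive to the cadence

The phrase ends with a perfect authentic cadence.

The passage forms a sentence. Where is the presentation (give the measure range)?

measures 1–6

The presentation of a sentence is the basic idea (bars 1–3) plus its repetition (mm. 4–6); the presentation is therefore mm. 1–6.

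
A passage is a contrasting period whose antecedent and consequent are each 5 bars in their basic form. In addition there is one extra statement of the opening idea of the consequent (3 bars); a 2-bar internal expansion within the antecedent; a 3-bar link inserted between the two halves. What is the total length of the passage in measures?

Basic contrasting period: 5 + 5 = 10 bars.
10 (basic form) + 3 (extra statement) + 2 (internal expansion) + 3 (link) = 18.

18 measures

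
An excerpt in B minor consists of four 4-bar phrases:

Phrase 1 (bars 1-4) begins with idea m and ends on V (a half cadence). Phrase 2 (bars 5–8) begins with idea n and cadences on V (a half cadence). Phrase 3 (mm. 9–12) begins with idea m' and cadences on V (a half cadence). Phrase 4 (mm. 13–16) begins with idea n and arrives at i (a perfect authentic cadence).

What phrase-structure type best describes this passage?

parallel double period

Four phrases in two halves: the first half (bars 1–8) ends with a half cadence, the second (mm. 9-16) with a perfect authentic cadence — a large antecedent–consequent pair, i.e. a double period.
Phrase 3 begins with the same material as phrase 1, making it parallel.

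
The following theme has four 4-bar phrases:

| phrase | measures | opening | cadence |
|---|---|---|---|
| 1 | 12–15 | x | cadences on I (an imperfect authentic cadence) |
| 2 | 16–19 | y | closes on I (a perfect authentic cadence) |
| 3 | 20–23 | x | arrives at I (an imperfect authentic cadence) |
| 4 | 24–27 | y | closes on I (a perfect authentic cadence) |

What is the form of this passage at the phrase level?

repeated period

The cadence pattern IAC–PAC–IAC–PAC is weak–strong twice, and phrases 3–4 restate phrases 1–2: a period heard twice, not a double period (which would end weakly at phrase 2).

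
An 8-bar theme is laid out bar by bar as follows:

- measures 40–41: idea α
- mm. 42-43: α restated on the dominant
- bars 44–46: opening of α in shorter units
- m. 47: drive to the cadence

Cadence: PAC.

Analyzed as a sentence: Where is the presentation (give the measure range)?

measures 40–43

The presentation of a sentence is the basic idea (mm. 40–41) plus its repetition (bars 42-43); the presentation is therefore mm. 40–43.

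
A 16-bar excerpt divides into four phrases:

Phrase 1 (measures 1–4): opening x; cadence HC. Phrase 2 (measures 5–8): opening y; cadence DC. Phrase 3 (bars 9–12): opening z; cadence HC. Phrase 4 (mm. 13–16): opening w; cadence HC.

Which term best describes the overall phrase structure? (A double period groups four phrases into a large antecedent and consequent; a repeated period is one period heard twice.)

Phrase 4 ends with a half cadence, no stronger than phrase 2's deceptive cadence, so the four phrases do not form a double period; nor do phrases 3–4 duplicate 1–2, so it is not a repeated period. With no phrase reaching a conclusive cadence, the passage is a phrase group.

phrase group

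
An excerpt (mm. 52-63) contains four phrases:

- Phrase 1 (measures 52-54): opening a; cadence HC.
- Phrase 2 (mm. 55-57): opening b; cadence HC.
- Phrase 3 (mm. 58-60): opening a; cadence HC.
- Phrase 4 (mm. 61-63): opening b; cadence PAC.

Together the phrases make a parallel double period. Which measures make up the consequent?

In a double period the first pair of phrases (ending half cadence) is the large antecedent and the second pair (ending perfect authentic cadence) is the large consequent; the consequent is measures 58–63.

measures 58–63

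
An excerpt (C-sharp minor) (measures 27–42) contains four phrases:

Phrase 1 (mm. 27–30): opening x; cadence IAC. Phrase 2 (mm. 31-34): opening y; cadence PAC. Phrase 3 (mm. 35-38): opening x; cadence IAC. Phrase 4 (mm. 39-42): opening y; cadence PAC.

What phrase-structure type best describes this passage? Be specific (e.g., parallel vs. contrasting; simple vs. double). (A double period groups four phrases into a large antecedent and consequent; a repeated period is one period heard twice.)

The cadence pattern IAC–PAC–IAC–PAC is weak–strong twice, and phrases 3–4 restate phrases 1–2: a period heard twice, not a double period (which would end weakly at phrase 2).

repeated period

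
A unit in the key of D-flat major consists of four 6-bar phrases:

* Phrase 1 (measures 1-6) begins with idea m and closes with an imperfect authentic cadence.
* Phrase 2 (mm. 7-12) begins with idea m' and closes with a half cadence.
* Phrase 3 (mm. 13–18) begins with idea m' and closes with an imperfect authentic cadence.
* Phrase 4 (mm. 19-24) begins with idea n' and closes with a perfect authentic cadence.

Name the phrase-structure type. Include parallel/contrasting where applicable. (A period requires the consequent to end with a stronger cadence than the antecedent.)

parallel double period

Four phrases in two halves: the first half (mm. 1–12) ends with a half cadence, the second (mm. 13–24) with a perfect authentic cadence — a large antecedent–consequent pair, i.e. a double period.
Phrase 3 begins with the same material as phrase 1, making it parallel.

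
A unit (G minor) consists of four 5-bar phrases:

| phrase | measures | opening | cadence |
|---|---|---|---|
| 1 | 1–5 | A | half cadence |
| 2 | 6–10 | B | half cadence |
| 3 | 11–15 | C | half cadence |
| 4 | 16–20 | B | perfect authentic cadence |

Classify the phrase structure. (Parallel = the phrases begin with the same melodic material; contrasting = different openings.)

Four phrases in two halves: the first half (measures 1–10) ends with a half cadence, the second (bars 11–20) with a perfect authentic cadence — a large antecedent–consequent pair, i.e. a double period.
Phrase 3 begins with different material from phrase 1, making it contrasting.

contrasting double period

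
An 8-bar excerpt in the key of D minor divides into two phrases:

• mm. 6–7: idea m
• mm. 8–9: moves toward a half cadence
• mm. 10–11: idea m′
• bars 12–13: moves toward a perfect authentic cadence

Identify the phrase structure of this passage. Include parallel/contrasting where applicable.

parallel period

Phrase 1 ends with a half cadence (weaker) and phrase 2 with a perfect authentic cadence (stronger): antecedent + consequent = a period.
The two phrases open with the same material (m / m′), so the period is parallel.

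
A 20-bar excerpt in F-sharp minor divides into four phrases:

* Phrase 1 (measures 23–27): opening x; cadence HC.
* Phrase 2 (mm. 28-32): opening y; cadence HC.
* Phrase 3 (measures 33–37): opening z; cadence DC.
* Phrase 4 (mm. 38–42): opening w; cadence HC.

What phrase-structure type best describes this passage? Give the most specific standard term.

Phrase 4 ends with a half cadence, no stronger than phrase 2's half cadence, so the four phrases do not form a double period; nor do phrases 3–4 duplicate 1–2, so it is not a repeated period. With no phrase reaching a conclusive cadence, the passage is a phrase group.

phrase group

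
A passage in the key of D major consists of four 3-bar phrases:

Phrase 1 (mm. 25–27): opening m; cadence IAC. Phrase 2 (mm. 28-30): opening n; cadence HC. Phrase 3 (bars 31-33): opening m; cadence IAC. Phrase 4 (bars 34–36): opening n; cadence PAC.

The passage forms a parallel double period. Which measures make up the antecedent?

measures 25–30

In a double period the first pair of phrases (ending half cadence) is the large antecedent and the second pair (ending perfect authentic cadence) is the large consequent; the antecedent is measures 25–30.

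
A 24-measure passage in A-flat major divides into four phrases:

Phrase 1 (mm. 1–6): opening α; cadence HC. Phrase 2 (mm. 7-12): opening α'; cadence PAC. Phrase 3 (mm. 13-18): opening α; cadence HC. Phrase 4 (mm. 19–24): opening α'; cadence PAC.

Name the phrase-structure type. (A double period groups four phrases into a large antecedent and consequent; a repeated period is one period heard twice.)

repeated period

The cadence pattern HC–PAC–HC–PAC is weak–strong twice, and phrases 3–4 restate phrases 1–2: a period heard twice, not a double period (which would end weakly at phrase 2).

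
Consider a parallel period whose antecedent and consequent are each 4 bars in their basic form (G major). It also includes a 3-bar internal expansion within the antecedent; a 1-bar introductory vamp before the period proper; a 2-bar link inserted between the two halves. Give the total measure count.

14 measures

Basic parallel period: 4 + 4 = 8 bars.
8 (basic form) + 3 (internal expansion) + 1 (introduction) + 2 (link) = 14.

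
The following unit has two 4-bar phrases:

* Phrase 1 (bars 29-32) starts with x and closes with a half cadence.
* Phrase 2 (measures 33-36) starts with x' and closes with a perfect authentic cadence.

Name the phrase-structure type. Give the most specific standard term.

Phrase 1 ends with a half cadence (weaker) and phrase 2 with a perfect authentic cadence (stronger): antecedent + consequent = a period.
The two phrases open with the same material (x / x'), so the period is parallel.

parallel period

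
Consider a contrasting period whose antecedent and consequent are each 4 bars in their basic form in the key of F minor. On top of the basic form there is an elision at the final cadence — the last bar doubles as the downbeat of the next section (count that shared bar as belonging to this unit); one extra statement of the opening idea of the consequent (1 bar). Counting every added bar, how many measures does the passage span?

Basic contrasting period: 4 + 4 = 8 bars.
8 (basic form) + 1 (extra statement) = 9.
The elision shares a bar with the next section but does not change this unit's count.

9 measures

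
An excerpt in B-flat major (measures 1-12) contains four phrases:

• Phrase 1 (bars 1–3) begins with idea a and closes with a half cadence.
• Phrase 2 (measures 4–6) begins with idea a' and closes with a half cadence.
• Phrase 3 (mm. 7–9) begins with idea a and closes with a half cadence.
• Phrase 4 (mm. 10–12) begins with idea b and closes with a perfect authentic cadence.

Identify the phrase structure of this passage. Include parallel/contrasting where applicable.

Four phrases in two halves: the first half (mm. 1–6) ends with a half cadence, the second (mm. 7-12) with a perfect authentic cadence — a large antecedent–consequent pair, i.e. a double period.
Phrase 3 begins with the same material as phrase 1, making it parallel.

parallel double period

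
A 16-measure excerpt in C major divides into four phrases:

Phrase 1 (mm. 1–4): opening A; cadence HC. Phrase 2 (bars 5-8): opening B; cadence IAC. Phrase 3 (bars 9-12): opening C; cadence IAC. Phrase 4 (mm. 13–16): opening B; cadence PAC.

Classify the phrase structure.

contrasting double period

Four phrases in two halves: the first half (mm. 1-8) ends with an imperfect authentic cadence, the second (mm. 9–16) with a perfect authentic cadence — a large antecedent–consequent pair, i.e. a double period.
Phrase 3 begins with different material from phrase 1, making it contrasting.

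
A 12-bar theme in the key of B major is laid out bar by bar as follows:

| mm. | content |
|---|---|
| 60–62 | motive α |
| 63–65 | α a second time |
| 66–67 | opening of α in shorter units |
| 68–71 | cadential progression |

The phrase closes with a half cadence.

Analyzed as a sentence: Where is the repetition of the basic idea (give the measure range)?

measures 63–65

The presentation of a sentence is the basic idea (mm. 60–62) plus its repetition (mm. 63–65); the repetition of the basic idea is therefore mm. 63–65.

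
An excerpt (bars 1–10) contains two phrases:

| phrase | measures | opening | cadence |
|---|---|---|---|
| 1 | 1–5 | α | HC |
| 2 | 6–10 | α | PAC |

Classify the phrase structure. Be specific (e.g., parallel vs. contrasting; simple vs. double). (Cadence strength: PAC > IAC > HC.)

parallel period

Phrase 1 ends with a half cadence (weaker) and phrase 2 with a perfect authentic cadence (stronger): antecedent + consequent = a period.
The two phrases open with the same material (α / α), so the period is parallel.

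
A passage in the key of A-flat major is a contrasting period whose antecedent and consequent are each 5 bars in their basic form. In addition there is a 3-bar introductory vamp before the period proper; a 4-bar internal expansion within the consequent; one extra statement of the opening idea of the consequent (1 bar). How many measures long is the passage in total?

18 measures

Basic contrasting period: 5 + 5 = 10 bars.
10 (basic form) + 3 (introduction) + 4 (internal expansion) + 1 (extra statement) = 18.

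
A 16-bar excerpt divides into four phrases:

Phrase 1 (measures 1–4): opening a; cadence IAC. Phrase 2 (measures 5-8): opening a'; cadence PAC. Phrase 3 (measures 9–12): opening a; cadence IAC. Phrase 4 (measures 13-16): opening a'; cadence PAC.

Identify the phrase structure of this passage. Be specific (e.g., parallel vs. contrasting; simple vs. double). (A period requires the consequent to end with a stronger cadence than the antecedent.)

The cadence pattern IAC–PAC–IAC–PAC is weak–strong twice, and phrases 3–4 restate phrases 1–2: a period heard twice, not a double period (which would end weakly at phrase 2).

repeated period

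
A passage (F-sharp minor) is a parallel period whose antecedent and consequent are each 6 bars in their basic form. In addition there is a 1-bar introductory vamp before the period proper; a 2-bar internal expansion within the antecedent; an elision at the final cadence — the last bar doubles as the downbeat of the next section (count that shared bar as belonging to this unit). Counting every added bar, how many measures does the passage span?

15 measures

Basic parallel period: 6 + 6 = 12 bars.
12 (basic form) + 1 (introduction) + 2 (internal expansion) = 15.
The elision shares a bar with the next section but does not change this unit's count.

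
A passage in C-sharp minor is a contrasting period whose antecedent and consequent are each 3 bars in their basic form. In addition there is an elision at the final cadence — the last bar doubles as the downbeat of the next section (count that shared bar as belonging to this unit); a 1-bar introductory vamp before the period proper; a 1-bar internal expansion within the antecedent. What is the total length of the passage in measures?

8 measures

Basic contrasting period: 3 + 3 = 6 bars.
6 (basic form) + 1 (introduction) + 1 (internal expansion) = 8.
The elision shares a bar with the next section but does not change this unit's count.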